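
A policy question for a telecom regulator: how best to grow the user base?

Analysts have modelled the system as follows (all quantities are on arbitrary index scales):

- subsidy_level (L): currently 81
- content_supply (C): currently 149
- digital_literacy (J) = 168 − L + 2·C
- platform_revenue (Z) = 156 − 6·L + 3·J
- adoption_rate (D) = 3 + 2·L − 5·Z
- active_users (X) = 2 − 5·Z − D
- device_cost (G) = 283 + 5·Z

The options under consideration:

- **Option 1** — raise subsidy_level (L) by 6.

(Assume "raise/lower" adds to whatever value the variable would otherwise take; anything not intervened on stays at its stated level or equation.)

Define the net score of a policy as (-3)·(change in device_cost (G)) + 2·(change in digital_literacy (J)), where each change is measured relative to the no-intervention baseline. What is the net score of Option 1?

Baseline:
  L = 81
  C = 149
  J = 168 − 81 + 2·149 = 385
  Z = 156 − 6·81 + 3·385 = 825
  G = 283 + 5·825 = 4408
Option 1 (L + 6):
  L = 81 + 6 = 87
  C = 149
  J = 168 − 87 + 2·149 = 379
  Z = 156 − 6·87 + 3·379 = 771
  G = 283 + 5·771 = 4138
ΔG = 4138 − 4408 = -270; ΔJ = 379 − 385 = -6
Score = (-3)·(-270) + 2·(-6) = 798

798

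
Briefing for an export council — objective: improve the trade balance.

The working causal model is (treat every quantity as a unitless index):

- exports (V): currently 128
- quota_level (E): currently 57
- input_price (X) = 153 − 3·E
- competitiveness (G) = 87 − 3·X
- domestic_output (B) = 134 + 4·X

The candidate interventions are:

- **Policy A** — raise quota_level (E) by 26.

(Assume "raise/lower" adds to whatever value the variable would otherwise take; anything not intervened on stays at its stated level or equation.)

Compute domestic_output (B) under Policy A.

-250

Policy A (E + 26):
  E = 57 + 26 = 83
  X = 153 − 3·83 = -96
  B = 134 + 4·(-96) = -250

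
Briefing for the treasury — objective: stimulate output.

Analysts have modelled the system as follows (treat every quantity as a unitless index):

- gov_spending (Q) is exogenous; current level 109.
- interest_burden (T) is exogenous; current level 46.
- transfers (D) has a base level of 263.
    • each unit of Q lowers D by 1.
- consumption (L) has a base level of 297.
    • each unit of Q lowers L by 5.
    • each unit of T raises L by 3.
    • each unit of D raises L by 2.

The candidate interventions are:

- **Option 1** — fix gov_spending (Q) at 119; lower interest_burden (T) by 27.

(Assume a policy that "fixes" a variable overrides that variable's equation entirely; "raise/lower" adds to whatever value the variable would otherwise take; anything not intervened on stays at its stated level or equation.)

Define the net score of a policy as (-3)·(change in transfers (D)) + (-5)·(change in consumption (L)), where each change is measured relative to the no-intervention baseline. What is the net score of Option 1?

785

Baseline:
  Q = 109
  T = 46
  D = 263 − 109 = 154
  L = 297 − 5·109 + 3·46 + 2·154 = 198
Option 1 (Q := 119, T − 27):
  Q = 119
  T = 46 − 27 = 19
  D = 263 − 119 = 144
  L = 297 − 5·119 + 3·19 + 2·144 = 47
ΔD = 144 − 154 = -10; ΔL = 47 − 198 = -151
Score = (-3)·(-10) + (-5)·(-151) = 785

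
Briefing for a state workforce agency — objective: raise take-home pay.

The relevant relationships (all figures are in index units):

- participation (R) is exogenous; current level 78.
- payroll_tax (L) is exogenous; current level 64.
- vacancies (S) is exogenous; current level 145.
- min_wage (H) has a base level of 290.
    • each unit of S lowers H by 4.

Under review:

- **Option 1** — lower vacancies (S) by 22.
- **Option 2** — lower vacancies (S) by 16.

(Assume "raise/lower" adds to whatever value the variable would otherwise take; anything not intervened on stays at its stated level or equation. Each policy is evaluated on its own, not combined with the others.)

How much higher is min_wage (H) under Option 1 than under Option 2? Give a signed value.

Option 1 (S − 22):
  S = 145 − 22 = 123
  H = 290 − 4·123 = -202
Option 2 (S − 16):
  S = 145 − 16 = 129
  H = 290 − 4·129 = -226
H: -202 − (-226) = 24

24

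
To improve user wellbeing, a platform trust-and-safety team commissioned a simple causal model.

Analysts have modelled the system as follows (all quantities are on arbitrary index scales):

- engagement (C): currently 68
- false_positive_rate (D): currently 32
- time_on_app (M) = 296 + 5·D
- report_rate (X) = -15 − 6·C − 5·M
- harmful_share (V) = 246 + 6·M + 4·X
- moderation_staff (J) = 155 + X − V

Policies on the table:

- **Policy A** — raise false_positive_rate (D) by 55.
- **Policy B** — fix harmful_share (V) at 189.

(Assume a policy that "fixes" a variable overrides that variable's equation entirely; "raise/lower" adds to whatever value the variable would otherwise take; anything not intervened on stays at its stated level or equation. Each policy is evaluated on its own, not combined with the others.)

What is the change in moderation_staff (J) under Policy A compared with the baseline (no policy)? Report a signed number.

2475

Baseline:
  C = 68
  D = 32
  M = 296 + 5·32 = 456
  X = -15 − 6·68 − 5·456 = -2703
  V = 246 + 6·456 + 4·(-2703) = -7830
  J = 155 + (-2703) − (-7830) = 5282
Policy A (D + 55):
  C = 68
  D = 32 + 55 = 87
  M = 296 + 5·87 = 731
  X = -15 − 6·68 − 5·731 = -4078
  V = 246 + 6·731 + 4·(-4078) = -11680
  J = 155 + (-4078) − (-11680) = 7757
Change in J: 7757 − 5282 = 2475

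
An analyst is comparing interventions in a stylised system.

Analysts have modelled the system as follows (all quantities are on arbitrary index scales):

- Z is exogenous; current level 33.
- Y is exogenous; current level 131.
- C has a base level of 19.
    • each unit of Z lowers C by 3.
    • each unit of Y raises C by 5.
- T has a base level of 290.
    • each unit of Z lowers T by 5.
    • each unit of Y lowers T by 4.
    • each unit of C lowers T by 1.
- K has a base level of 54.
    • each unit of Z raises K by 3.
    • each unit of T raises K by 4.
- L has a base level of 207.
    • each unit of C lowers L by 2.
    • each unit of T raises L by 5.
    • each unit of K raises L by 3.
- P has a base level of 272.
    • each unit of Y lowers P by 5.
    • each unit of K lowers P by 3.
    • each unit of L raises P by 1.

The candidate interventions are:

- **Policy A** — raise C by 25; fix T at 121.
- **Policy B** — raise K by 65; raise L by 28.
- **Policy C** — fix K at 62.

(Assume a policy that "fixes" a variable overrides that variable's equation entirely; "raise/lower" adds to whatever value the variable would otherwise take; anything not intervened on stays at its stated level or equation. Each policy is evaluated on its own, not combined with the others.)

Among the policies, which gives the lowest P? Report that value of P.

Policy A (C + 25, T := 121):
  Z = 33
  Y = 131
  C = 19 − 3·33 + 5·131 (+25 from intervention) = 600
  T = 121
  K = 54 + 3·33 + 4·121 = 637
  L = 207 − 2·600 + 5·121 + 3·637 = 1523
  P = 272 − 5·131 − 3·637 + 1523 = -771
Policy B (K + 65, L + 28):
  Z = 33
  Y = 131
  C = 19 − 3·33 + 5·131 = 575
  T = 290 − 5·33 − 4·131 − 575 = -974
  K = 54 + 3·33 + 4·(-974) (+65 from intervention) = -3678
  L = 207 − 2·575 + 5·(-974) + 3·(-3678) (+28 from intervention) = -16819
  P = 272 − 5·131 − 3·(-3678) + (-16819) = -6168
Policy C (K := 62):
  Z = 33
  Y = 131
  C = 19 − 3·33 + 5·131 = 575
  T = 290 − 5·33 − 4·131 − 575 = -974
  K = 62
  L = 207 − 2·575 + 5·(-974) + 3·62 = -5627
  P = 272 − 5·131 − 3·62 + (-5627) = -6196
Comparing — Policy A: P=-771, Policy B: P=-6168, Policy C: P=-6196. Lowest is -6196 (Policy C).

-6196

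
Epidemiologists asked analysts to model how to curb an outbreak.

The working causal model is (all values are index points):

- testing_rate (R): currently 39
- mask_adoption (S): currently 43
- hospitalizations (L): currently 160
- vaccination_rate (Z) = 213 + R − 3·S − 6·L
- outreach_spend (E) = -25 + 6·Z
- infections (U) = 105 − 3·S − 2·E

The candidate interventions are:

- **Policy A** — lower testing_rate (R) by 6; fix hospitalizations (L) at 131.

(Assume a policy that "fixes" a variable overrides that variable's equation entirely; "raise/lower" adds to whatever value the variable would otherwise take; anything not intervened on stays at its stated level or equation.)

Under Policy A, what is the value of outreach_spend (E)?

Policy A (R − 6, L := 131):
  R = 39 − 6 = 33
  S = 43
  L = 131
  Z = 213 + 33 − 3·43 − 6·131 = -669
  E = -25 + 6·(-669) = -4039

-4039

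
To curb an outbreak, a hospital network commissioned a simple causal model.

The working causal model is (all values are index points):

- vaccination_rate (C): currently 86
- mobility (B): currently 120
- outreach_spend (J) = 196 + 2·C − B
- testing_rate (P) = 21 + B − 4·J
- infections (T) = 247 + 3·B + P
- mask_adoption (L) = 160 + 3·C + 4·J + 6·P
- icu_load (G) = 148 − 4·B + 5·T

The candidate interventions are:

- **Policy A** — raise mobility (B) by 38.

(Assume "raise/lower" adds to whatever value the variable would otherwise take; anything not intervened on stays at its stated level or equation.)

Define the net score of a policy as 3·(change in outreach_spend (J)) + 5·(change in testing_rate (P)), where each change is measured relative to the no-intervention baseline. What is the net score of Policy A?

Baseline:
  C = 86
  B = 120
  J = 196 + 2·86 − 120 = 248
  P = 21 + 120 − 4·248 = -851
Policy A (B + 38):
  C = 86
  B = 120 + 38 = 158
  J = 196 + 2·86 − 158 = 210
  P = 21 + 158 − 4·210 = -661
ΔJ = 210 − 248 = -38; ΔP = -661 − (-851) = 190
Score = 3·(-38) + 5·190 = 836

836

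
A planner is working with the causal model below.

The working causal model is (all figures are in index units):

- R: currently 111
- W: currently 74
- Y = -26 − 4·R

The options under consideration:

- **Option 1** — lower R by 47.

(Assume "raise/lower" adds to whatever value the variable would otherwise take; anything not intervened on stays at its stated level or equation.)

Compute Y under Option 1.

Option 1 (R − 47):
  R = 111 − 47 = 64
  Y = -26 − 4·64 = -282

-282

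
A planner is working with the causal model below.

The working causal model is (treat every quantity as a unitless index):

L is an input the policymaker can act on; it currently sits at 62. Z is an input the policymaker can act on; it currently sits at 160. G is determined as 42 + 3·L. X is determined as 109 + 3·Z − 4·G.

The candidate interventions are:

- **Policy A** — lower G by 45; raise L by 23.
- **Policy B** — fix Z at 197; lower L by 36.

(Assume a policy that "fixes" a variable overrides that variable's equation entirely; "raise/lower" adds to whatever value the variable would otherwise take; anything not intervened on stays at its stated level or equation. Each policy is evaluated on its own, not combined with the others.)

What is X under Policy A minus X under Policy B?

-639

Policy A (G − 45, L + 23):
  L = 62 + 23 = 85
  Z = 160
  G = 42 + 3·85 (−45 from intervention) = 252
  X = 109 + 3·160 − 4·252 = -419
Policy B (Z := 197, L − 36):
  L = 62 − 36 = 26
  Z = 197
  G = 42 + 3·26 = 120
  X = 109 + 3·197 − 4·120 = 220
X: -419 − 220 = -639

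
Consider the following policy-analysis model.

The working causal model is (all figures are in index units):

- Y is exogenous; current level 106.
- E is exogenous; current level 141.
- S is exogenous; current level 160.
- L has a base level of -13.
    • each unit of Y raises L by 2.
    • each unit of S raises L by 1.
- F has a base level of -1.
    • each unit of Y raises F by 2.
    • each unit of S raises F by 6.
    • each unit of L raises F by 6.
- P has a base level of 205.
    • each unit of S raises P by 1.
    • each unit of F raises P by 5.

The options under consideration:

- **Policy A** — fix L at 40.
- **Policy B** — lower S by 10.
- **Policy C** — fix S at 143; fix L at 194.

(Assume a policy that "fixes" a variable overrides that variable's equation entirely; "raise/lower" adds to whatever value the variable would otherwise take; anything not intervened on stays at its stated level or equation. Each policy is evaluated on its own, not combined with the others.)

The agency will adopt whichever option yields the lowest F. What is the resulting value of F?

Policy A (L := 40):
  Y = 106
  S = 160
  L = 40
  F = -1 + 2·106 + 6·160 + 6·40 = 1411
Policy B (S − 10):
  Y = 106
  S = 160 − 10 = 150
  L = -13 + 2·106 + 150 = 349
  F = -1 + 2·106 + 6·150 + 6·349 = 3205
Policy C (S := 143, L := 194):
  Y = 106
  S = 143
  L = 194
  F = -1 + 2·106 + 6·143 + 6·194 = 2233
Comparing — Policy A: F=1411, Policy B: F=3205, Policy C: F=2233. Lowest is 1411 (Policy A).

1411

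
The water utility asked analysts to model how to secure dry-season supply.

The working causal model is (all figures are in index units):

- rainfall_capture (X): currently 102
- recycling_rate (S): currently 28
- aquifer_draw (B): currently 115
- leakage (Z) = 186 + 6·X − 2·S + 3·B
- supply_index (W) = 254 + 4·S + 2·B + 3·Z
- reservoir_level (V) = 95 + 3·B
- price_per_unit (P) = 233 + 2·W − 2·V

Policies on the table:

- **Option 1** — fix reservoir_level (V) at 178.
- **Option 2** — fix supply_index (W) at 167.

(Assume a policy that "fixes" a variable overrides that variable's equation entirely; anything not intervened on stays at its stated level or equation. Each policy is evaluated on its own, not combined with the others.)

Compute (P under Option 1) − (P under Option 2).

Option 1 (V := 178):
  X = 102
  S = 28
  B = 115
  Z = 186 + 6·102 − 2·28 + 3·115 = 1087
  W = 254 + 4·28 + 2·115 + 3·1087 = 3857
  V = 178
  P = 233 + 2·3857 − 2·178 = 7591
Option 2 (W := 167):
  X = 102
  S = 28
  B = 115
  Z = 186 + 6·102 − 2·28 + 3·115 = 1087
  W = 167
  V = 95 + 3·115 = 440
  P = 233 + 2·167 − 2·440 = -313
P: 7591 − (-313) = 7904

7904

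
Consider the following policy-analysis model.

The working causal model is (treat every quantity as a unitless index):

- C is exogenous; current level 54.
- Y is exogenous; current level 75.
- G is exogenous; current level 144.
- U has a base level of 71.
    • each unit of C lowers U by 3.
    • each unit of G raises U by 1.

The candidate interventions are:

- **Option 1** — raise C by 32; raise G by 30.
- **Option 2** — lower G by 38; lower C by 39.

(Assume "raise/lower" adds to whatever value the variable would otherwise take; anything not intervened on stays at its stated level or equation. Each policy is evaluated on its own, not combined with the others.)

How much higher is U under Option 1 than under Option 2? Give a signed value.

-145

Option 1 (C + 32, G + 30):
  C = 54 + 32 = 86
  G = 144 + 30 = 174
  U = 71 − 3·86 + 174 = -13
Option 2 (G − 38, C − 39):
  C = 54 − 39 = 15
  G = 144 − 38 = 106
  U = 71 − 3·15 + 106 = 132
U: -13 − 132 = -145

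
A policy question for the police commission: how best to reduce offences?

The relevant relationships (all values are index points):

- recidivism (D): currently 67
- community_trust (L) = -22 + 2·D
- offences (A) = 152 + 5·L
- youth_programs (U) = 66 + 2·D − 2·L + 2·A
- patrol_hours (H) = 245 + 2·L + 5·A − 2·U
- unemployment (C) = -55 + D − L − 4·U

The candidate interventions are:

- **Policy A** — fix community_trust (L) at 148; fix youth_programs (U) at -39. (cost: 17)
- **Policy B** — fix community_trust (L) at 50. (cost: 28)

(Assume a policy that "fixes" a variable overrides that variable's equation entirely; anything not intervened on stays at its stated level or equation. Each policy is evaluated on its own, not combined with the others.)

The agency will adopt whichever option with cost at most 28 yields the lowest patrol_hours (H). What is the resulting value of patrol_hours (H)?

Policy A (L := 148, U := -39):
  D = 67
  L = 148
  A = 152 + 5·148 = 892
  U = -39
  H = 245 + 2·148 + 5·892 − 2·(-39) = 5079
Policy B (L := 50):
  D = 67
  L = 50
  A = 152 + 5·50 = 402
  U = 66 + 2·67 − 2·50 + 2·402 = 904
  H = 245 + 2·50 + 5·402 − 2·904 = 547
Comparing — Policy A: H=5079, Policy B: H=547. Lowest is 547 (Policy B).

547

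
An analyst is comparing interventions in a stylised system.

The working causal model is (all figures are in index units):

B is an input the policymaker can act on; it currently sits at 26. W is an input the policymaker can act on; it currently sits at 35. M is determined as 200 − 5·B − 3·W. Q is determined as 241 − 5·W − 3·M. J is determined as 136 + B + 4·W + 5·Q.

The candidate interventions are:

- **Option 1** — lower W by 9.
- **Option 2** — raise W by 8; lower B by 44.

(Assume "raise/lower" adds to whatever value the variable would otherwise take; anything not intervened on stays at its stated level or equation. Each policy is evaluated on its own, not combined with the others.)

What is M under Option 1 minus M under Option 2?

Option 1 (W − 9):
  B = 26
  W = 35 − 9 = 26
  M = 200 − 5·26 − 3·26 = -8
Option 2 (W + 8, B − 44):
  B = 26 − 44 = -18
  W = 35 + 8 = 43
  M = 200 − 5·(-18) − 3·43 = 161
M: -8 − 161 = -169

-169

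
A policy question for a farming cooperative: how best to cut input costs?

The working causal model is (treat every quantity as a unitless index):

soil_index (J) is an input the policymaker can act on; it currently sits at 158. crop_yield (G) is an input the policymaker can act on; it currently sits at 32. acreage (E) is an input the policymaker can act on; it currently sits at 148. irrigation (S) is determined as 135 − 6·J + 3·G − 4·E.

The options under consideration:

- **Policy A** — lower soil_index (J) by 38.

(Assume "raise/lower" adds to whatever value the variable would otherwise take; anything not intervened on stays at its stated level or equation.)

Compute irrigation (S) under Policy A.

-1081

Policy A (J − 38):
  J = 158 − 38 = 120
  G = 32
  E = 148
  S = 135 − 6·120 + 3·32 − 4·148 = -1081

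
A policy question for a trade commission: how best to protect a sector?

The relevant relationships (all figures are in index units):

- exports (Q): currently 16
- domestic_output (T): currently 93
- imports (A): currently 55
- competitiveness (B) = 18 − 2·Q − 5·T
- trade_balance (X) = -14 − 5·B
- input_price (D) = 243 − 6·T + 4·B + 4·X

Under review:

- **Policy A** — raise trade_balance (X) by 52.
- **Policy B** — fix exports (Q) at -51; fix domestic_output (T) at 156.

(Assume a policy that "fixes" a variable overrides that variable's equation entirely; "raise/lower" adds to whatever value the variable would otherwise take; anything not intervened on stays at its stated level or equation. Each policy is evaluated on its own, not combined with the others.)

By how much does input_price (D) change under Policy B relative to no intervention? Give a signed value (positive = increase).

2518

Baseline:
  Q = 16
  T = 93
  B = 18 − 2·16 − 5·93 = -479
  X = -14 − 5·(-479) = 2381
  D = 243 − 6·93 + 4·(-479) + 4·2381 = 7293
Policy B (Q := -51, T := 156):
  Q = -51
  T = 156
  B = 18 − 2·(-51) − 5·156 = -660
  X = -14 − 5·(-660) = 3286
  D = 243 − 6·156 + 4·(-660) + 4·3286 = 9811
Change in D: 9811 − 7293 = 2518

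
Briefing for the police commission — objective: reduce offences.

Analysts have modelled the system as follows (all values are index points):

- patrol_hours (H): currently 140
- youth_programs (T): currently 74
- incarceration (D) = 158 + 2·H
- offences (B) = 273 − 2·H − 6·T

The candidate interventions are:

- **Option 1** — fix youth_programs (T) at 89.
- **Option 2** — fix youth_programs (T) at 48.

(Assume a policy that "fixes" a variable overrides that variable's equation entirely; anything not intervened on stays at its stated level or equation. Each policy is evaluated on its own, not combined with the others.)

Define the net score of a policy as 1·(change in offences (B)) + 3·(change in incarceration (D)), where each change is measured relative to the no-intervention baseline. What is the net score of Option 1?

-90

Baseline:
  H = 140
  T = 74
  D = 158 + 2·140 = 438
  B = 273 − 2·140 − 6·74 = -451
Option 1 (T := 89):
  H = 140
  T = 89
  D = 158 + 2·140 = 438
  B = 273 − 2·140 − 6·89 = -541
ΔB = -541 − (-451) = -90; ΔD = 438 − 438 = 0
Score = 1·(-90) + 3·0 = -90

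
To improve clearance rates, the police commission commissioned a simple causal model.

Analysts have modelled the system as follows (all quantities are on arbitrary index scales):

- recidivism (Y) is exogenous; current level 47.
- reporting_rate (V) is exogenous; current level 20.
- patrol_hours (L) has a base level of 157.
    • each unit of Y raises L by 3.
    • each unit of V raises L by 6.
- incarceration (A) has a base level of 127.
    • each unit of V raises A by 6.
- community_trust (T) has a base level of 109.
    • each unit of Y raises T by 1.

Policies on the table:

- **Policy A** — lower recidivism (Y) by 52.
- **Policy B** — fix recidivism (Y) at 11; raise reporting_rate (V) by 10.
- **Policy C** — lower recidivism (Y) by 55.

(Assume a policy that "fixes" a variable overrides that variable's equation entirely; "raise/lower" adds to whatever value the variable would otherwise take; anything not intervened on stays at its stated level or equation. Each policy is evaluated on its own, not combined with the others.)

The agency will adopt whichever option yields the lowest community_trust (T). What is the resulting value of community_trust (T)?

Policy A (Y − 52):
  Y = 47 − 52 = -5
  T = 109 + (-5) = 104
Policy B (Y := 11, V + 10):
  Y = 11
  T = 109 + 11 = 120
Policy C (Y − 55):
  Y = 47 − 55 = -8
  T = 109 + (-8) = 101
Comparing — Policy A: T=104, Policy B: T=120, Policy C: T=101. Lowest is 101 (Policy C).

101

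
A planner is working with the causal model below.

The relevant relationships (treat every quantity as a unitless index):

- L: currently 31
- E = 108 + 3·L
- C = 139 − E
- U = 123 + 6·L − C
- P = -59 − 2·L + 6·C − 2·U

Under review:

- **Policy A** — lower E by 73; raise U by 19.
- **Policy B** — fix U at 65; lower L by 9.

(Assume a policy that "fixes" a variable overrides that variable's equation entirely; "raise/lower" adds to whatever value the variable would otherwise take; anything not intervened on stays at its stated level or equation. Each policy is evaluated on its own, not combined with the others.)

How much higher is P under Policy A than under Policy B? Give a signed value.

Policy A (E − 73, U + 19):
  L = 31
  E = 108 + 3·31 (−73 from intervention) = 128
  C = 139 − 128 = 11
  U = 123 + 6·31 − 11 (+19 from intervention) = 317
  P = -59 − 2·31 + 6·11 − 2·317 = -689
Policy B (U := 65, L − 9):
  L = 31 − 9 = 22
  E = 108 + 3·22 = 174
  C = 139 − 174 = -35
  U = 65
  P = -59 − 2·22 + 6·(-35) − 2·65 = -443
P: -689 − (-443) = -246

-246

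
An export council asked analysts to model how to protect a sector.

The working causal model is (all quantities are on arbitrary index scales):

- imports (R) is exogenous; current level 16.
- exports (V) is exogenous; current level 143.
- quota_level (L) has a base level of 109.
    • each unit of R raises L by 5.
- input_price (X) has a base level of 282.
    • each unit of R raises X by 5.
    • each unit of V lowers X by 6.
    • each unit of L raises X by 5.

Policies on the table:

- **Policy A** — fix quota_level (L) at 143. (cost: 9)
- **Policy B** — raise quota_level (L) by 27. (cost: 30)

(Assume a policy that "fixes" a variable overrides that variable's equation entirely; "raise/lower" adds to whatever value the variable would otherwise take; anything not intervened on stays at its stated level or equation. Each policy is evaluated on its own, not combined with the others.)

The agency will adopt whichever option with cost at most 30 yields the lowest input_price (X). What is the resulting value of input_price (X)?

219

Policy A (L := 143):
  R = 16
  V = 143
  L = 143
  X = 282 + 5·16 − 6·143 + 5·143 = 219
Policy B (L + 27):
  R = 16
  V = 143
  L = 109 + 5·16 (+27 from intervention) = 216
  X = 282 + 5·16 − 6·143 + 5·216 = 584
Comparing — Policy A: X=219, Policy B: X=584. Lowest is 219 (Policy A).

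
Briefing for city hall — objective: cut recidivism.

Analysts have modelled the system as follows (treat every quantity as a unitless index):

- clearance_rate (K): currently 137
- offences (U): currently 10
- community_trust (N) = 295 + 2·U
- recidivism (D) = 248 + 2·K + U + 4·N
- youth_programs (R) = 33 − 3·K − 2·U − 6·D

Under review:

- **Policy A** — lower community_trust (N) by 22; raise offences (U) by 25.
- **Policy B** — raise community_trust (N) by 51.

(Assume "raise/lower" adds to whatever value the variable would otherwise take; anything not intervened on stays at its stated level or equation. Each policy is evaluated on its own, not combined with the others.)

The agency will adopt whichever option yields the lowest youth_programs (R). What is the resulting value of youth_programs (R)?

-12374

Policy A (N − 22, U + 25):
  K = 137
  U = 10 + 25 = 35
  N = 295 + 2·35 (−22 from intervention) = 343
  D = 248 + 2·137 + 35 + 4·343 = 1929
  R = 33 − 3·137 − 2·35 − 6·1929 = -12022
Policy B (N + 51):
  K = 137
  U = 10
  N = 295 + 2·10 (+51 from intervention) = 366
  D = 248 + 2·137 + 10 + 4·366 = 1996
  R = 33 − 3·137 − 2·10 − 6·1996 = -12374
Comparing — Policy A: R=-12022, Policy B: R=-12374. Lowest is -12374 (Policy B).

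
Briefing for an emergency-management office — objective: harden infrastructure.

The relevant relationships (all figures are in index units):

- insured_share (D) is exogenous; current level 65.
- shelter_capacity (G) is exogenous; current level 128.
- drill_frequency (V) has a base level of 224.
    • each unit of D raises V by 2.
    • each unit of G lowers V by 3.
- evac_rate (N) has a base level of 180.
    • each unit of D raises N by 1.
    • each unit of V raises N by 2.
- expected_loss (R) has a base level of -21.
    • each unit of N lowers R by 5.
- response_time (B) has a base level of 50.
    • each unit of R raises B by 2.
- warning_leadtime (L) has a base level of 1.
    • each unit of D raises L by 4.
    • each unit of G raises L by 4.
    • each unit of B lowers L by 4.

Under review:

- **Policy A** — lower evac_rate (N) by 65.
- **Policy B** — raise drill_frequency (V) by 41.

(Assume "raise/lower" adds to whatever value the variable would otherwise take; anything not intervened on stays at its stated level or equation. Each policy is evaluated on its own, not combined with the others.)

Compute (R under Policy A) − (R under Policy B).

Policy A (N − 65):
  D = 65
  G = 128
  V = 224 + 2·65 − 3·128 = -30
  N = 180 + 65 + 2·(-30) (−65 from intervention) = 120
  R = -21 − 5·120 = -621
Policy B (V + 41):
  D = 65
  G = 128
  V = 224 + 2·65 − 3·128 (+41 from intervention) = 11
  N = 180 + 65 + 2·11 = 267
  R = -21 − 5·267 = -1356
R: -621 − (-1356) = 735

735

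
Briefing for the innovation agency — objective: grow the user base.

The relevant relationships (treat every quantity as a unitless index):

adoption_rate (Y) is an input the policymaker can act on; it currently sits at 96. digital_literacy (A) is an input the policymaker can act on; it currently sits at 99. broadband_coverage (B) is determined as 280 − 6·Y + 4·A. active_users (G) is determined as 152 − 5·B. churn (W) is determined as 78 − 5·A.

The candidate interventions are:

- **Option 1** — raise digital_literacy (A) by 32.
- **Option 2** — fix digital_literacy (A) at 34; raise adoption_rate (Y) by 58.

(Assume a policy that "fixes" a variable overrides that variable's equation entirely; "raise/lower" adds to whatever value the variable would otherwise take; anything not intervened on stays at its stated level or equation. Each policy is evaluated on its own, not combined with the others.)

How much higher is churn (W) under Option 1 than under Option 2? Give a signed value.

-485

Option 1 (A + 32):
  A = 99 + 32 = 131
  W = 78 − 5·131 = -577
Option 2 (A := 34, Y + 58):
  A = 34
  W = 78 − 5·34 = -92
W: -577 − (-92) = -485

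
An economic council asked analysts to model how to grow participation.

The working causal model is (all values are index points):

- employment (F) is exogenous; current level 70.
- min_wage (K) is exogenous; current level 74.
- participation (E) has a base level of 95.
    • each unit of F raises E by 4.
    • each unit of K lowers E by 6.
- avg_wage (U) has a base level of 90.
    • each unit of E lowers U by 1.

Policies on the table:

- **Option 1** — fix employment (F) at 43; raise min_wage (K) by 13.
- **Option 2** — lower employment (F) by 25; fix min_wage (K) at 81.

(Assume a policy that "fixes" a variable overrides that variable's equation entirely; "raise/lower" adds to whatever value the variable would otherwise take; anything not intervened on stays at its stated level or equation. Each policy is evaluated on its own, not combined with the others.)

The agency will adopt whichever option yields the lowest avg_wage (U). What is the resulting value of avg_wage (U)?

301

Option 1 (F := 43, K + 13):
  F = 43
  K = 74 + 13 = 87
  E = 95 + 4·43 − 6·87 = -255
  U = 90 − (-255) = 345
Option 2 (F − 25, K := 81):
  F = 70 − 25 = 45
  K = 81
  E = 95 + 4·45 − 6·81 = -211
  U = 90 − (-211) = 301
Comparing — Option 1: U=345, Option 2: U=301. Lowest is 301 (Option 2).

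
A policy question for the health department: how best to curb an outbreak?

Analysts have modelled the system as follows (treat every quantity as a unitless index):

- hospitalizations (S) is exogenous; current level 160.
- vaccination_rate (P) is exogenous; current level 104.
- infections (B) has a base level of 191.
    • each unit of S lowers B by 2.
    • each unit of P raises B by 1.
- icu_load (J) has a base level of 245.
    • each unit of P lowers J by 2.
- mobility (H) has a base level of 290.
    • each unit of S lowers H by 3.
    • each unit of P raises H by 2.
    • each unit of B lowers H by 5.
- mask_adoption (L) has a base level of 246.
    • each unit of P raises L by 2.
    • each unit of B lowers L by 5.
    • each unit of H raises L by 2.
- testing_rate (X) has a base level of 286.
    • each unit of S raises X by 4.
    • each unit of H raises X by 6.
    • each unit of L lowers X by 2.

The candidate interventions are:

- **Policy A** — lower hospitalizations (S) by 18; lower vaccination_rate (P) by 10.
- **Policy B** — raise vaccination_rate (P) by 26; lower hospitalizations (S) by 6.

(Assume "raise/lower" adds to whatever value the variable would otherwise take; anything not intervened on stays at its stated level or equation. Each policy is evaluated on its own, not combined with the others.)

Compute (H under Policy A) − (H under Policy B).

Policy A (S − 18, P − 10):
  S = 160 − 18 = 142
  P = 104 − 10 = 94
  B = 191 − 2·142 + 94 = 1
  H = 290 − 3·142 + 2·94 − 5·1 = 47
Policy B (P + 26, S − 6):
  S = 160 − 6 = 154
  P = 104 + 26 = 130
  B = 191 − 2·154 + 130 = 13
  H = 290 − 3·154 + 2·130 − 5·13 = 23
H: 47 − 23 = 24

24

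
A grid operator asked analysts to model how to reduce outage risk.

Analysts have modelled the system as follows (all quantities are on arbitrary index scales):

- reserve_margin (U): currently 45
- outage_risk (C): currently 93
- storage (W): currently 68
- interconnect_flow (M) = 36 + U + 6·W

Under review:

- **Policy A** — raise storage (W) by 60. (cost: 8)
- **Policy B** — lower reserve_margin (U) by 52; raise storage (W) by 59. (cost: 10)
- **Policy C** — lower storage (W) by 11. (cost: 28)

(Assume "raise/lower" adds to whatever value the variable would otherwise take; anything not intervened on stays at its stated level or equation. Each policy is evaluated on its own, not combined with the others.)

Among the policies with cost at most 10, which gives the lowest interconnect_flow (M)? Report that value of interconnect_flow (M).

791

Policy A (W + 60):
  U = 45
  W = 68 + 60 = 128
  M = 36 + 45 + 6·128 = 849
Policy B (U − 52, W + 59):
  U = 45 − 52 = -7
  W = 68 + 59 = 127
  M = 36 + (-7) + 6·127 = 791
Comparing — Policy A: M=849, Policy B: M=791. Lowest is 791 (Policy B).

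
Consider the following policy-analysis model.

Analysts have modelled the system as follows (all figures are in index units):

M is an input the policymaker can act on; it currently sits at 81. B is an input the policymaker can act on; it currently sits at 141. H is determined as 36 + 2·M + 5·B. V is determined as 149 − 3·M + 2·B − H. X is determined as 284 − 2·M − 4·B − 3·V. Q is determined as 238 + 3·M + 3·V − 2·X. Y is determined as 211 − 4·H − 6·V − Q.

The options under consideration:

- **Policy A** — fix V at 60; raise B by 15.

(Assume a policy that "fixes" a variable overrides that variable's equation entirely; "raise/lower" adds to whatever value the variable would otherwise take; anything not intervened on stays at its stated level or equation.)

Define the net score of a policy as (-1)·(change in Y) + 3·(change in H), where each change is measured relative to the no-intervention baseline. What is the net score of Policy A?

Baseline:
  M = 81
  B = 141
  H = 36 + 2·81 + 5·141 = 903
  V = 149 − 3·81 + 2·141 − 903 = -715
  X = 284 − 2·81 − 4·141 − 3·(-715) = 1703
  Q = 238 + 3·81 + 3·(-715) − 2·1703 = -5070
  Y = 211 − 4·903 − 6·(-715) − (-5070) = 5959
Policy A (V := 60, B + 15):
  M = 81
  B = 141 + 15 = 156
  H = 36 + 2·81 + 5·156 = 978
  V = 60
  X = 284 − 2·81 − 4·156 − 3·60 = -682
  Q = 238 + 3·81 + 3·60 − 2·(-682) = 2025
  Y = 211 − 4·978 − 6·60 − 2025 = -6086
ΔY = -6086 − 5959 = -12045; ΔH = 978 − 903 = 75
Score = (-1)·(-12045) + 3·75 = 12270

12270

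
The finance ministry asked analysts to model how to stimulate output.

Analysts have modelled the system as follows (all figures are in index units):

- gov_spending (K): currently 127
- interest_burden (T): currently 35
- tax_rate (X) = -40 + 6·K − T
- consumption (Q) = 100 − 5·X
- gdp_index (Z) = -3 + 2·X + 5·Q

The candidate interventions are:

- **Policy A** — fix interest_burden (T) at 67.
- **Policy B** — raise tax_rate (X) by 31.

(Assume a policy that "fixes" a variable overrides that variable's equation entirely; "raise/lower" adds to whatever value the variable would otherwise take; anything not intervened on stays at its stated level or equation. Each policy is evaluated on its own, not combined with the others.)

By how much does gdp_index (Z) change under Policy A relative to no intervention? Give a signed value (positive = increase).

736

Baseline:
  K = 127
  T = 35
  X = -40 + 6·127 − 35 = 687
  Q = 100 − 5·687 = -3335
  Z = -3 + 2·687 + 5·(-3335) = -15304
Policy A (T := 67):
  K = 127
  T = 67
  X = -40 + 6·127 − 67 = 655
  Q = 100 − 5·655 = -3175
  Z = -3 + 2·655 + 5·(-3175) = -14568
Change in Z: -14568 − (-15304) = 736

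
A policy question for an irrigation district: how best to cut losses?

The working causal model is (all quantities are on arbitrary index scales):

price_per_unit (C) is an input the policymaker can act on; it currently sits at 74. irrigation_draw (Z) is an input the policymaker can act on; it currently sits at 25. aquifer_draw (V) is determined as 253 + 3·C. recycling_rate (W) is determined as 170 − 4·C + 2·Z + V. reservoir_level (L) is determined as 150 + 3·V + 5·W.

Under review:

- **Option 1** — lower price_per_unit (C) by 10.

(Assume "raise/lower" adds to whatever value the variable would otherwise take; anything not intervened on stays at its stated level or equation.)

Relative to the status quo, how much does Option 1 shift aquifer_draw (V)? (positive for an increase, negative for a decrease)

Baseline:
  C = 74
  V = 253 + 3·74 = 475
Option 1 (C − 10):
  C = 74 − 10 = 64
  V = 253 + 3·64 = 445
Change in V: 445 − 475 = -30

-30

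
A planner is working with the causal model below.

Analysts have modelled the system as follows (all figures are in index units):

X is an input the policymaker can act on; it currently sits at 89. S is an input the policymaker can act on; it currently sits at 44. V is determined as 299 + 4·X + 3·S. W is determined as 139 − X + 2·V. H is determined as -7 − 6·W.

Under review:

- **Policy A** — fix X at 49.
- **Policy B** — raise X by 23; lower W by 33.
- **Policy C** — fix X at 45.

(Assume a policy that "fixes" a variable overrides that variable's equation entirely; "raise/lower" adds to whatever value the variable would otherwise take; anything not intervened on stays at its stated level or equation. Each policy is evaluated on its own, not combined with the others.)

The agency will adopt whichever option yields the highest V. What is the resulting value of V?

Policy A (X := 49):
  X = 49
  S = 44
  V = 299 + 4·49 + 3·44 = 627
Policy B (X + 23, W − 33):
  X = 89 + 23 = 112
  S = 44
  V = 299 + 4·112 + 3·44 = 879
Policy C (X := 45):
  X = 45
  S = 44
  V = 299 + 4·45 + 3·44 = 611
Comparing — Policy A: V=627, Policy B: V=879, Policy C: V=611. Highest is 879 (Policy B).

879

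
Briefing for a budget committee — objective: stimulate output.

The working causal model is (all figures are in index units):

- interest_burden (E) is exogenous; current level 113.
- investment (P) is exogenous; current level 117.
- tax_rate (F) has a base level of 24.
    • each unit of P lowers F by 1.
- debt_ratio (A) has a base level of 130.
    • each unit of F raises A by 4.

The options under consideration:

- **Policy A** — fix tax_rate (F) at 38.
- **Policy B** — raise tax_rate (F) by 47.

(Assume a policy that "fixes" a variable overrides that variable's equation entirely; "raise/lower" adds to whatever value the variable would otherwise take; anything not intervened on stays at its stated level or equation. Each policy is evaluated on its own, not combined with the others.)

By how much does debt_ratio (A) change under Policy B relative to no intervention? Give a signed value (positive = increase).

188

Baseline:
  P = 117
  F = 24 − 117 = -93
  A = 130 + 4·(-93) = -242
Policy B (F + 47):
  P = 117
  F = 24 − 117 (+47 from intervention) = -46
  A = 130 + 4·(-46) = -54
Change in A: -54 − (-242) = 188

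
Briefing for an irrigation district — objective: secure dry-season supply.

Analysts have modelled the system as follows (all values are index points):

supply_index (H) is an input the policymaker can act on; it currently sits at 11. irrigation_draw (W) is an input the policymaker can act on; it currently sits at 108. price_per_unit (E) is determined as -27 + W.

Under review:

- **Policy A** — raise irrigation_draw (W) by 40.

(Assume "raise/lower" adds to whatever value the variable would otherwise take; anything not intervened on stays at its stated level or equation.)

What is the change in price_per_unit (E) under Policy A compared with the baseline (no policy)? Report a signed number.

40

Baseline:
  W = 108
  E = -27 + 108 = 81
Policy A (W + 40):
  W = 108 + 40 = 148
  E = -27 + 148 = 121
Change in E: 121 − 81 = 40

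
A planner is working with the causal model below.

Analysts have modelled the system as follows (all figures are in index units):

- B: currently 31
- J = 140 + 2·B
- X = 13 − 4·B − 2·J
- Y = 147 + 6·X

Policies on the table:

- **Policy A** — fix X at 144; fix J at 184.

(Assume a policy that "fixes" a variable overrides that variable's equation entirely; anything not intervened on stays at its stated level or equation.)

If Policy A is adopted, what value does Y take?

1011

Policy A (X := 144, J := 184):
  B = 31
  J = 184
  X = 144
  Y = 147 + 6·144 = 1011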